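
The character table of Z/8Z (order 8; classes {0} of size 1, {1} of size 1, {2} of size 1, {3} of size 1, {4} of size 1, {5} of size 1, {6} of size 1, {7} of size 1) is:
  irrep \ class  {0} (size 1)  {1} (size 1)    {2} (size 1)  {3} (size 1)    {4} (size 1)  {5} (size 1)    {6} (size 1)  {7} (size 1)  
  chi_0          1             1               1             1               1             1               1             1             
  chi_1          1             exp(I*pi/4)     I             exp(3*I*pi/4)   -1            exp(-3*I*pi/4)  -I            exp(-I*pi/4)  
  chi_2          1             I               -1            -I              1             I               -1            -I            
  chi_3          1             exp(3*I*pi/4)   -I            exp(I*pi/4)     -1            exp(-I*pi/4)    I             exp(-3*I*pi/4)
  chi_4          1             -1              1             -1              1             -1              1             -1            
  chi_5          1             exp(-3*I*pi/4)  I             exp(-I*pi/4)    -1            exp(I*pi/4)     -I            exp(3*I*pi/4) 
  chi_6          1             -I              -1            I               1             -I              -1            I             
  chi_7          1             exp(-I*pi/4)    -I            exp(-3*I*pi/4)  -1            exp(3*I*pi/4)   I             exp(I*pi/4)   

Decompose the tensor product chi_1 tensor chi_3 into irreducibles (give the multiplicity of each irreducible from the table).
chi_1 tensor chi_3 = chi_4 (all other irreducibles have multiplicity 0).

Proof sketch: The character of a tensor product is the pointwise product (chi_1 * chi_3)(C) = chi_1(C) * chi_3(C):
  {0}: (1)*(1), {1}: (exp(I*pi/4))*(exp(3*I*pi/4)), {2}: (I)*(-I), {3}: (exp(3*I*pi/4))*(exp(I*pi/4)), {4}: (-1)*(-1), {5}: (exp(-3*I*pi/4))*(exp(-I*pi/4)), {6}: (-I)*(I), {7}: (exp(-I*pi/4))*(exp(-3*I*pi/4))
so (chi_1 * chi_3) takes values
  {0} -> 1, {1} -> -1, {2} -> 1, {3} -> -1, {4} -> 1, {5} -> -1, {6} -> 1, {7} -> -1.
Now take the inner product of this character with each irreducible chi from the table, <chi_1*chi_3, chi> = (1/8) sum_C |C| (chi_1*chi_3)(C) conj(chi(C)):
  <chi_1*chi_3, chi_0> = (1/8)[1*(1)*conj(1) + 1*(-1)*conj(1) + 1*(1)*conj(1) + 1*(-1)*conj(1) + 1*(1)*conj(1) + 1*(-1)*conj(1) + 1*(1)*conj(1) + 1*(-1)*conj(1)]
      = (1/8)[(1) + (-1) + (1) + (-1) + (1) + (-1) + (1) + (-1)] = 0/8 = 0
  <chi_1*chi_3, chi_1> = (1/8)[1*(1)*conj(1) + 1*(-1)*conj(exp(I*pi/4)) + 1*(1)*conj(I) + 1*(-1)*conj(exp(3*I*pi/4)) + 1*(1)*conj(-1) + 1*(-1)*conj(exp(-3*I*pi/4)) + 1*(1)*conj(-I) + 1*(-1)*conj(exp(-I*pi/4))]
      = (1/8)[(1) + (-exp(-I*pi/4)) + (-I) + (-exp(-3*I*pi/4)) + (-1) + (-exp(3*I*pi/4)) + (I) + (-exp(I*pi/4))] = 0/8 = 0
  <chi_1*chi_3, chi_2> = (1/8)[1*(1)*conj(1) + 1*(-1)*conj(I) + 1*(1)*conj(-1) + 1*(-1)*conj(-I) + 1*(1)*conj(1) + 1*(-1)*conj(I) + 1*(1)*conj(-1) + 1*(-1)*conj(-I)]
      = (1/8)[(1) + (I) + (-1) + (-I) + (1) + (I) + (-1) + (-I)] = 0/8 = 0
  <chi_1*chi_3, chi_3> = (1/8)[1*(1)*conj(1) + 1*(-1)*conj(exp(3*I*pi/4)) + 1*(1)*conj(-I) + 1*(-1)*conj(exp(I*pi/4)) + 1*(1)*conj(-1) + 1*(-1)*conj(exp(-I*pi/4)) + 1*(1)*conj(I) + 1*(-1)*conj(exp(-3*I*pi/4))]
      = (1/8)[(1) + (-exp(-3*I*pi/4)) + (I) + (-exp(-I*pi/4)) + (-1) + (-exp(I*pi/4)) + (-I) + (-exp(3*I*pi/4))] = 0/8 = 0
  <chi_1*chi_3, chi_4> = (1/8)[1*(1)*conj(1) + 1*(-1)*conj(-1) + 1*(1)*conj(1) + 1*(-1)*conj(-1) + 1*(1)*conj(1) + 1*(-1)*conj(-1) + 1*(1)*conj(1) + 1*(-1)*conj(-1)]
      = (1/8)[(1) + (1) + (1) + (1) + (1) + (1) + (1) + (1)] = 8/8 = 1
  <chi_1*chi_3, chi_5> = (1/8)[1*(1)*conj(1) + 1*(-1)*conj(exp(-3*I*pi/4)) + 1*(1)*conj(I) + 1*(-1)*conj(exp(-I*pi/4)) + 1*(1)*conj(-1) + 1*(-1)*conj(exp(I*pi/4)) + 1*(1)*conj(-I) + 1*(-1)*conj(exp(3*I*pi/4))]
      = (1/8)[(1) + (-exp(3*I*pi/4)) + (-I) + (-exp(I*pi/4)) + (-1) + (-exp(-I*pi/4)) + (I) + (-exp(-3*I*pi/4))] = 0/8 = 0
  <chi_1*chi_3, chi_6> = (1/8)[1*(1)*conj(1) + 1*(-1)*conj(-I) + 1*(1)*conj(-1) + 1*(-1)*conj(I) + 1*(1)*conj(1) + 1*(-1)*conj(-I) + 1*(1)*conj(-1) + 1*(-1)*conj(I)]
      = (1/8)[(1) + (-I) + (-1) + (I) + (1) + (-I) + (-1) + (I)] = 0/8 = 0
  <chi_1*chi_3, chi_7> = (1/8)[1*(1)*conj(1) + 1*(-1)*conj(exp(-I*pi/4)) + 1*(1)*conj(-I) + 1*(-1)*conj(exp(-3*I*pi/4)) + 1*(1)*conj(-1) + 1*(-1)*conj(exp(3*I*pi/4)) + 1*(1)*conj(I) + 1*(-1)*conj(exp(I*pi/4))]
      = (1/8)[(1) + (-exp(I*pi/4)) + (I) + (-exp(3*I*pi/4)) + (-1) + (-exp(-3*I*pi/4)) + (-I) + (-exp(-I*pi/4))] = 0/8 = 0
(Exp terms are combined using exp(i*s)*conj(exp(i*t)) = exp(i*(s-t)), and sums of them are collapsed using the identity that for every m > 1 the m distinct m-th roots of unity sum to 0, e.g. 1 + exp(2*I*pi/3) + exp(-2*I*pi/3) = 0.)
Hence the multiplicities are chi_4: 1. Dimension check: dim(chi_1)*dim(chi_3) = 1*1 = 1 and sum (mult * dim) = 1*1 = 1.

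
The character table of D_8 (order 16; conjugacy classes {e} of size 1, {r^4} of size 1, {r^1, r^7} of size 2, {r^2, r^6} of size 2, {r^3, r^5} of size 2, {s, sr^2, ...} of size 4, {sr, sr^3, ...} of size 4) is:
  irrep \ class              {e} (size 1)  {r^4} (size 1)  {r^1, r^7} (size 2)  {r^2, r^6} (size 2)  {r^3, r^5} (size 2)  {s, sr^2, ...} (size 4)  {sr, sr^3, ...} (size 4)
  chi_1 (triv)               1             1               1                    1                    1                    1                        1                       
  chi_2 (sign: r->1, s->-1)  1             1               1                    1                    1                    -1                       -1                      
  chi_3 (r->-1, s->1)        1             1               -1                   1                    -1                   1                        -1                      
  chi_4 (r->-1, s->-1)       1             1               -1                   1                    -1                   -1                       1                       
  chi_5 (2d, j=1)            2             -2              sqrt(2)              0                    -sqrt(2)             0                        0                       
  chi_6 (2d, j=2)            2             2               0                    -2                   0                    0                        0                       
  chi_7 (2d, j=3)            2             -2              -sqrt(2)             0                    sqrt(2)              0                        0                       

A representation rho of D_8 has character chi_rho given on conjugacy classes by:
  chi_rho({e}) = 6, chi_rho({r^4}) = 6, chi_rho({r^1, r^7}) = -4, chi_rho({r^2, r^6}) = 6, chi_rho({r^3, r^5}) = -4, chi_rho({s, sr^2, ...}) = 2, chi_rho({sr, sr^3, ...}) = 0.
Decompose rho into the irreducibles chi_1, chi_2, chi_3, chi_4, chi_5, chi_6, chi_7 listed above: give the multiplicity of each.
Multiplicities: chi_1: 1, chi_2: 0, chi_3: 3, chi_4: 2, chi_5: 0, chi_6: 0, chi_7: 0.

Justification: Use <chi_rho, chi> = (1/|G|) sum_C |C| * chi_rho(C) * conj(chi(C)) with |G| = 16 for each irreducible chi in the table:
  <chi_rho, chi_1> = (1/16)[1*(6)*conj(1) + 1*(6)*conj(1) + 2*(-4)*conj(1) + 2*(6)*conj(1) + 2*(-4)*conj(1) + 4*(2)*conj(1) + 4*(0)*conj(1)]
      = (1/16)[(6) + (6) + (-8) + (12) + (-8) + (8) + (0)] = 16/16 = 1
  <chi_rho, chi_2> = (1/16)[1*(6)*conj(1) + 1*(6)*conj(1) + 2*(-4)*conj(1) + 2*(6)*conj(1) + 2*(-4)*conj(1) + 4*(2)*conj(-1) + 4*(0)*conj(-1)]
      = (1/16)[(6) + (6) + (-8) + (12) + (-8) + (-8) + (0)] = 0/16 = 0
  <chi_rho, chi_3> = (1/16)[1*(6)*conj(1) + 1*(6)*conj(1) + 2*(-4)*conj(-1) + 2*(6)*conj(1) + 2*(-4)*conj(-1) + 4*(2)*conj(1) + 4*(0)*conj(-1)]
      = (1/16)[(6) + (6) + (8) + (12) + (8) + (8) + (0)] = 48/16 = 3
  <chi_rho, chi_4> = (1/16)[1*(6)*conj(1) + 1*(6)*conj(1) + 2*(-4)*conj(-1) + 2*(6)*conj(1) + 2*(-4)*conj(-1) + 4*(2)*conj(-1) + 4*(0)*conj(1)]
      = (1/16)[(6) + (6) + (8) + (12) + (8) + (-8) + (0)] = 32/16 = 2
  <chi_rho, chi_5> = (1/16)[1*(6)*conj(2) + 1*(6)*conj(-2) + 2*(-4)*conj(sqrt(2)) + 2*(6)*conj(0) + 2*(-4)*conj(-sqrt(2)) + 4*(2)*conj(0) + 4*(0)*conj(0)]
      = (1/16)[(12) + (-12) + (-8*sqrt(2)) + (0) + (8*sqrt(2)) + (0) + (0)] = 0/16 = 0
  <chi_rho, chi_6> = (1/16)[1*(6)*conj(2) + 1*(6)*conj(2) + 2*(-4)*conj(0) + 2*(6)*conj(-2) + 2*(-4)*conj(0) + 4*(2)*conj(0) + 4*(0)*conj(0)]
      = (1/16)[(12) + (12) + (0) + (-24) + (0) + (0) + (0)] = 0/16 = 0
  <chi_rho, chi_7> = (1/16)[1*(6)*conj(2) + 1*(6)*conj(-2) + 2*(-4)*conj(-sqrt(2)) + 2*(6)*conj(0) + 2*(-4)*conj(sqrt(2)) + 4*(2)*conj(0) + 4*(0)*conj(0)]
      = (1/16)[(12) + (-12) + (8*sqrt(2)) + (0) + (-8*sqrt(2)) + (0) + (0)] = 0/16 = 0
Dimension check: dim(rho) = sum (mult * dim) = 1*1 + 0*1 + 3*1 + 2*1 + 0*2 + 0*2 + 0*2 = 6 = chi_rho(e) = 6.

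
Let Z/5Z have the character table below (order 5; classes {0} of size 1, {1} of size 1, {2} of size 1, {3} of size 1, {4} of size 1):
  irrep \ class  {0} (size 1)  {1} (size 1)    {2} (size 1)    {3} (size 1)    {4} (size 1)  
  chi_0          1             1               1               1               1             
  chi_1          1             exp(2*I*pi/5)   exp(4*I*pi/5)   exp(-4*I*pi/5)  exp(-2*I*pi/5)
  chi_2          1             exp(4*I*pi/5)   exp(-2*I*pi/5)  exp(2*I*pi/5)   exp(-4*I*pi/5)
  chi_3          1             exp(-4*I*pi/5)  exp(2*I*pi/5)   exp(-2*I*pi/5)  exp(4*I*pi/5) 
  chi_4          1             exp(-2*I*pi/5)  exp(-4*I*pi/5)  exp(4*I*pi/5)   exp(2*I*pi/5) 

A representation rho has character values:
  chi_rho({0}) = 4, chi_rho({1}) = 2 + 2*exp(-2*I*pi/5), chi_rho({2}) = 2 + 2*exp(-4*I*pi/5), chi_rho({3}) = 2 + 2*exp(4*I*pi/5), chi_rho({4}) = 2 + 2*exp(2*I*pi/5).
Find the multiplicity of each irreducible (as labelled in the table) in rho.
Multiplicities: chi_0: 2, chi_1: 0, chi_2: 0, chi_3: 0, chi_4: 2.

Why: Use <chi_rho, chi> = (1/|G|) sum_C |C| * chi_rho(C) * conj(chi(C)) with |G| = 5 for each irreducible chi in the table:
  <chi_rho, chi_0> = (1/5)[1*(4)*conj(1) + 1*(2 + 2*exp(-2*I*pi/5))*conj(1) + 1*(2 + 2*exp(-4*I*pi/5))*conj(1) + 1*(2 + 2*exp(4*I*pi/5))*conj(1) + 1*(2 + 2*exp(2*I*pi/5))*conj(1)]
      = (1/5)[(4) + (2 + 2*exp(-2*I*pi/5)) + (2 + 2*exp(-4*I*pi/5)) + (2 + 2*exp(4*I*pi/5)) + (2 + 2*exp(2*I*pi/5))] = 10/5 = 2
  <chi_rho, chi_1> = (1/5)[1*(4)*conj(1) + 1*(2 + 2*exp(-2*I*pi/5))*conj(exp(2*I*pi/5)) + 1*(2 + 2*exp(-4*I*pi/5))*conj(exp(4*I*pi/5)) + 1*(2 + 2*exp(4*I*pi/5))*conj(exp(-4*I*pi/5)) + 1*(2 + 2*exp(2*I*pi/5))*conj(exp(-2*I*pi/5))]
      = (1/5)[(4) + (2*exp(-2*I*pi/5) + 2*exp(-4*I*pi/5)) + (2*exp(-4*I*pi/5) + 2*exp(2*I*pi/5)) + (2*exp(-2*I*pi/5) + 2*exp(4*I*pi/5)) + (2*exp(4*I*pi/5) + 2*exp(2*I*pi/5))] = 0/5 = 0
  <chi_rho, chi_2> = (1/5)[1*(4)*conj(1) + 1*(2 + 2*exp(-2*I*pi/5))*conj(exp(4*I*pi/5)) + 1*(2 + 2*exp(-4*I*pi/5))*conj(exp(-2*I*pi/5)) + 1*(2 + 2*exp(4*I*pi/5))*conj(exp(2*I*pi/5)) + 1*(2 + 2*exp(2*I*pi/5))*conj(exp(-4*I*pi/5))]
      = (1/5)[(4) + (2*exp(-4*I*pi/5) + 2*exp(4*I*pi/5)) + (2*exp(-2*I*pi/5) + 2*exp(2*I*pi/5)) + (2*exp(-2*I*pi/5) + 2*exp(2*I*pi/5)) + (2*exp(-4*I*pi/5) + 2*exp(4*I*pi/5))] = 0/5 = 0
  <chi_rho, chi_3> = (1/5)[1*(4)*conj(1) + 1*(2 + 2*exp(-2*I*pi/5))*conj(exp(-4*I*pi/5)) + 1*(2 + 2*exp(-4*I*pi/5))*conj(exp(2*I*pi/5)) + 1*(2 + 2*exp(4*I*pi/5))*conj(exp(-2*I*pi/5)) + 1*(2 + 2*exp(2*I*pi/5))*conj(exp(4*I*pi/5))]
      = (1/5)[(4) + (2*exp(4*I*pi/5) + 2*exp(2*I*pi/5)) + (2*exp(-2*I*pi/5) + 2*exp(4*I*pi/5)) + (2*exp(-4*I*pi/5) + 2*exp(2*I*pi/5)) + (2*exp(-2*I*pi/5) + 2*exp(-4*I*pi/5))] = 0/5 = 0
  <chi_rho, chi_4> = (1/5)[1*(4)*conj(1) + 1*(2 + 2*exp(-2*I*pi/5))*conj(exp(-2*I*pi/5)) + 1*(2 + 2*exp(-4*I*pi/5))*conj(exp(-4*I*pi/5)) + 1*(2 + 2*exp(4*I*pi/5))*conj(exp(4*I*pi/5)) + 1*(2 + 2*exp(2*I*pi/5))*conj(exp(2*I*pi/5))]
      = (1/5)[(4) + (2 + 2*exp(2*I*pi/5)) + (2 + 2*exp(4*I*pi/5)) + (2 + 2*exp(-4*I*pi/5)) + (2 + 2*exp(-2*I*pi/5))] = 10/5 = 2
(Exp terms are combined using exp(i*s)*conj(exp(i*t)) = exp(i*(s-t)), and sums of them are collapsed using the identity that for every m > 1 the m distinct m-th roots of unity sum to 0, e.g. 1 + exp(2*I*pi/3) + exp(-2*I*pi/3) = 0.)
Dimension check: dim(rho) = sum (mult * dim) = 2*1 + 0*1 + 0*1 + 0*1 + 2*1 = 4 = chi_rho(e) = 4.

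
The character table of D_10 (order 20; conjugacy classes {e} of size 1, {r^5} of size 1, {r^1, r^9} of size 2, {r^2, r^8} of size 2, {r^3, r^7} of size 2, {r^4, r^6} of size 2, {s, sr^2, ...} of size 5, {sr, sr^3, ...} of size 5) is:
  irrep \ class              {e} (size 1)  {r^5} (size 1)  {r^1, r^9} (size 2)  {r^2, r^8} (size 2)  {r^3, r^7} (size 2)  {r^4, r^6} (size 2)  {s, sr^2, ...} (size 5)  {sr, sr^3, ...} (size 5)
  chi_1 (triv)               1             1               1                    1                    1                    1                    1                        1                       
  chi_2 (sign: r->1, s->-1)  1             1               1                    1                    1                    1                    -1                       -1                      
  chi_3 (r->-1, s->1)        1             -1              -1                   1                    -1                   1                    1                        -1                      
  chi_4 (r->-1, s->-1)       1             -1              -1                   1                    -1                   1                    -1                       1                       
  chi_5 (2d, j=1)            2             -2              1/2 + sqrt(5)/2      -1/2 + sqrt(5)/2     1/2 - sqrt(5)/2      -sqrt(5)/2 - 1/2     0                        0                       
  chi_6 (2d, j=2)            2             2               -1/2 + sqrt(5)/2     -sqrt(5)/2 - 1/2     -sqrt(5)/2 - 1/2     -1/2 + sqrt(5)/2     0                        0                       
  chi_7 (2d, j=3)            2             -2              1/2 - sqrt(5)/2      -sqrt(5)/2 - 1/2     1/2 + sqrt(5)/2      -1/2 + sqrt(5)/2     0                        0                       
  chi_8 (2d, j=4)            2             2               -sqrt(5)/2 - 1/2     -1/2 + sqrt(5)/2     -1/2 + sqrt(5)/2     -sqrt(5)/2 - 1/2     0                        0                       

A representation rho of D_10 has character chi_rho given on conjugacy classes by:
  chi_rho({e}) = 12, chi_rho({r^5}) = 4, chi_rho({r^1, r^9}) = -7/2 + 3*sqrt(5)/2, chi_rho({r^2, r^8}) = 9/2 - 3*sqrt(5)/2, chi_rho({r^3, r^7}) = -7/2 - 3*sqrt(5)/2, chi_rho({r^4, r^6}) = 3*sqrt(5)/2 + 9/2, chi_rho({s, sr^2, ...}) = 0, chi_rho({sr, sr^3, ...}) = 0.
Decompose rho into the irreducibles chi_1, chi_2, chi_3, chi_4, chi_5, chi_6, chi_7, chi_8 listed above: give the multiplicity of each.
Multiplicities: chi_1: 1, chi_2: 1, chi_3: 2, chi_4: 2, chi_5: 0, chi_6: 3, chi_7: 0, chi_8: 0.

Details: Use <chi_rho, chi> = (1/|G|) sum_C |C| * chi_rho(C) * conj(chi(C)) with |G| = 20 for each irreducible chi in the table:
  <chi_rho, chi_1> = (1/20)[1*(12)*conj(1) + 1*(4)*conj(1) + 2*(-7/2 + 3*sqrt(5)/2)*conj(1) + 2*(9/2 - 3*sqrt(5)/2)*conj(1) + 2*(-7/2 - 3*sqrt(5)/2)*conj(1) + 2*(3*sqrt(5)/2 + 9/2)*conj(1) + 5*(0)*conj(1) + 5*(0)*conj(1)]
      = (1/20)[(12) + (4) + (-7 + 3*sqrt(5)) + (9 - 3*sqrt(5)) + (-7 - 3*sqrt(5)) + (3*sqrt(5) + 9) + (0) + (0)] = 20/20 = 1
  <chi_rho, chi_2> = (1/20)[1*(12)*conj(1) + 1*(4)*conj(1) + 2*(-7/2 + 3*sqrt(5)/2)*conj(1) + 2*(9/2 - 3*sqrt(5)/2)*conj(1) + 2*(-7/2 - 3*sqrt(5)/2)*conj(1) + 2*(3*sqrt(5)/2 + 9/2)*conj(1) + 5*(0)*conj(-1) + 5*(0)*conj(-1)]
      = (1/20)[(12) + (4) + (-7 + 3*sqrt(5)) + (9 - 3*sqrt(5)) + (-7 - 3*sqrt(5)) + (3*sqrt(5) + 9) + (0) + (0)] = 20/20 = 1
  <chi_rho, chi_3> = (1/20)[1*(12)*conj(1) + 1*(4)*conj(-1) + 2*(-7/2 + 3*sqrt(5)/2)*conj(-1) + 2*(9/2 - 3*sqrt(5)/2)*conj(1) + 2*(-7/2 - 3*sqrt(5)/2)*conj(-1) + 2*(3*sqrt(5)/2 + 9/2)*conj(1) + 5*(0)*conj(1) + 5*(0)*conj(-1)]
      = (1/20)[(12) + (-4) + (7 - 3*sqrt(5)) + (9 - 3*sqrt(5)) + (3*sqrt(5) + 7) + (3*sqrt(5) + 9) + (0) + (0)] = 40/20 = 2
  <chi_rho, chi_4> = (1/20)[1*(12)*conj(1) + 1*(4)*conj(-1) + 2*(-7/2 + 3*sqrt(5)/2)*conj(-1) + 2*(9/2 - 3*sqrt(5)/2)*conj(1) + 2*(-7/2 - 3*sqrt(5)/2)*conj(-1) + 2*(3*sqrt(5)/2 + 9/2)*conj(1) + 5*(0)*conj(-1) + 5*(0)*conj(1)]
      = (1/20)[(12) + (-4) + (7 - 3*sqrt(5)) + (9 - 3*sqrt(5)) + (3*sqrt(5) + 7) + (3*sqrt(5) + 9) + (0) + (0)] = 40/20 = 2
  <chi_rho, chi_5> = (1/20)[1*(12)*conj(2) + 1*(4)*conj(-2) + 2*(-7/2 + 3*sqrt(5)/2)*conj(1/2 + sqrt(5)/2) + 2*(9/2 - 3*sqrt(5)/2)*conj(-1/2 + sqrt(5)/2) + 2*(-7/2 - 3*sqrt(5)/2)*conj(1/2 - sqrt(5)/2) + 2*(3*sqrt(5)/2 + 9/2)*conj(-sqrt(5)/2 - 1/2) + 5*(0)*conj(0) + 5*(0)*conj(0)]
      = (1/20)[(24) + (-8) + (4 - 2*sqrt(5)) + (-12 + 6*sqrt(5)) + (4 + 2*sqrt(5)) + (-6*sqrt(5) - 12) + (0) + (0)] = 0/20 = 0
  <chi_rho, chi_6> = (1/20)[1*(12)*conj(2) + 1*(4)*conj(2) + 2*(-7/2 + 3*sqrt(5)/2)*conj(-1/2 + sqrt(5)/2) + 2*(9/2 - 3*sqrt(5)/2)*conj(-sqrt(5)/2 - 1/2) + 2*(-7/2 - 3*sqrt(5)/2)*conj(-sqrt(5)/2 - 1/2) + 2*(3*sqrt(5)/2 + 9/2)*conj(-1/2 + sqrt(5)/2) + 5*(0)*conj(0) + 5*(0)*conj(0)]
      = (1/20)[(24) + (8) + (11 - 5*sqrt(5)) + (3 - 3*sqrt(5)) + (11 + 5*sqrt(5)) + (3 + 3*sqrt(5)) + (0) + (0)] = 60/20 = 3
  <chi_rho, chi_7> = (1/20)[1*(12)*conj(2) + 1*(4)*conj(-2) + 2*(-7/2 + 3*sqrt(5)/2)*conj(1/2 - sqrt(5)/2) + 2*(9/2 - 3*sqrt(5)/2)*conj(-sqrt(5)/2 - 1/2) + 2*(-7/2 - 3*sqrt(5)/2)*conj(1/2 + sqrt(5)/2) + 2*(3*sqrt(5)/2 + 9/2)*conj(-1/2 + sqrt(5)/2) + 5*(0)*conj(0) + 5*(0)*conj(0)]
      = (1/20)[(24) + (-8) + (-11 + 5*sqrt(5)) + (3 - 3*sqrt(5)) + (-5*sqrt(5) - 11) + (3 + 3*sqrt(5)) + (0) + (0)] = 0/20 = 0
  <chi_rho, chi_8> = (1/20)[1*(12)*conj(2) + 1*(4)*conj(2) + 2*(-7/2 + 3*sqrt(5)/2)*conj(-sqrt(5)/2 - 1/2) + 2*(9/2 - 3*sqrt(5)/2)*conj(-1/2 + sqrt(5)/2) + 2*(-7/2 - 3*sqrt(5)/2)*conj(-1/2 + sqrt(5)/2) + 2*(3*sqrt(5)/2 + 9/2)*conj(-sqrt(5)/2 - 1/2) + 5*(0)*conj(0) + 5*(0)*conj(0)]
      = (1/20)[(24) + (8) + (-4 + 2*sqrt(5)) + (-12 + 6*sqrt(5)) + (-2*sqrt(5) - 4) + (-6*sqrt(5) - 12) + (0) + (0)] = 0/20 = 0
Dimension check: dim(rho) = sum (mult * dim) = 1*1 + 1*1 + 2*1 + 2*1 + 0*2 + 3*2 + 0*2 + 0*2 = 12 = chi_rho(e) = 12.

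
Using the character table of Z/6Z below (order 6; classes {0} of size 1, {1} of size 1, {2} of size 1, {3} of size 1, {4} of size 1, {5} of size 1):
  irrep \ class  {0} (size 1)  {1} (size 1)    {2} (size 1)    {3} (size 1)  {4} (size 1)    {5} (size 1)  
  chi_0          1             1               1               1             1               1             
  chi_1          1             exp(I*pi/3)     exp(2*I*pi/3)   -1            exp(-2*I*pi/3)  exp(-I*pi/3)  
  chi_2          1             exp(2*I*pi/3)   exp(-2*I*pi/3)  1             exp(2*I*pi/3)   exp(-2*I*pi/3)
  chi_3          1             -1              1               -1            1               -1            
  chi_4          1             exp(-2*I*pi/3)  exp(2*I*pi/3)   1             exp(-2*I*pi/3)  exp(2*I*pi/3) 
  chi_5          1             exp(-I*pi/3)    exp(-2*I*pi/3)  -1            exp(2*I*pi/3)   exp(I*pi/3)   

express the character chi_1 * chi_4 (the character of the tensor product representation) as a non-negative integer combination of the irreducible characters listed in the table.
chi_1 tensor chi_4 = chi_5 (all other irreducibles have multiplicity 0).

Why: The character of a tensor product is the pointwise product (chi_1 * chi_4)(C) = chi_1(C) * chi_4(C):
  {0}: (1)*(1), {1}: (exp(I*pi/3))*(exp(-2*I*pi/3)), {2}: (exp(2*I*pi/3))*(exp(2*I*pi/3)), {3}: (-1)*(1), {4}: (exp(-2*I*pi/3))*(exp(-2*I*pi/3)), {5}: (exp(-I*pi/3))*(exp(2*I*pi/3))
so (chi_1 * chi_4) takes values
  {0} -> 1, {1} -> exp(-I*pi/3), {2} -> exp(-2*I*pi/3), {3} -> -1, {4} -> exp(2*I*pi/3), {5} -> exp(I*pi/3).
Now take the inner product of this character with each irreducible chi from the table, <chi_1*chi_4, chi> = (1/6) sum_C |C| (chi_1*chi_4)(C) conj(chi(C)):
  <chi_1*chi_4, chi_0> = (1/6)[1*(1)*conj(1) + 1*(exp(-I*pi/3))*conj(1) + 1*(exp(-2*I*pi/3))*conj(1) + 1*(-1)*conj(1) + 1*(exp(2*I*pi/3))*conj(1) + 1*(exp(I*pi/3))*conj(1)]
      = (1/6)[(1) + (exp(-I*pi/3)) + (exp(-2*I*pi/3)) + (-1) + (exp(2*I*pi/3)) + (exp(I*pi/3))] = 0/6 = 0
  <chi_1*chi_4, chi_1> = (1/6)[1*(1)*conj(1) + 1*(exp(-I*pi/3))*conj(exp(I*pi/3)) + 1*(exp(-2*I*pi/3))*conj(exp(2*I*pi/3)) + 1*(-1)*conj(-1) + 1*(exp(2*I*pi/3))*conj(exp(-2*I*pi/3)) + 1*(exp(I*pi/3))*conj(exp(-I*pi/3))]
      = (1/6)[(1) + (exp(-2*I*pi/3)) + (exp(2*I*pi/3)) + (1) + (exp(-2*I*pi/3)) + (exp(2*I*pi/3))] = 0/6 = 0
  <chi_1*chi_4, chi_2> = (1/6)[1*(1)*conj(1) + 1*(exp(-I*pi/3))*conj(exp(2*I*pi/3)) + 1*(exp(-2*I*pi/3))*conj(exp(-2*I*pi/3)) + 1*(-1)*conj(1) + 1*(exp(2*I*pi/3))*conj(exp(2*I*pi/3)) + 1*(exp(I*pi/3))*conj(exp(-2*I*pi/3))]
      = (1/6)[(1) + (-1) + (1) + (-1) + (1) + (-1)] = 0/6 = 0
  <chi_1*chi_4, chi_3> = (1/6)[1*(1)*conj(1) + 1*(exp(-I*pi/3))*conj(-1) + 1*(exp(-2*I*pi/3))*conj(1) + 1*(-1)*conj(-1) + 1*(exp(2*I*pi/3))*conj(1) + 1*(exp(I*pi/3))*conj(-1)]
      = (1/6)[(1) + (-exp(-I*pi/3)) + (exp(-2*I*pi/3)) + (1) + (exp(2*I*pi/3)) + (-exp(I*pi/3))] = 0/6 = 0
  <chi_1*chi_4, chi_4> = (1/6)[1*(1)*conj(1) + 1*(exp(-I*pi/3))*conj(exp(-2*I*pi/3)) + 1*(exp(-2*I*pi/3))*conj(exp(2*I*pi/3)) + 1*(-1)*conj(1) + 1*(exp(2*I*pi/3))*conj(exp(-2*I*pi/3)) + 1*(exp(I*pi/3))*conj(exp(2*I*pi/3))]
      = (1/6)[(1) + (exp(I*pi/3)) + (exp(2*I*pi/3)) + (-1) + (exp(-2*I*pi/3)) + (exp(-I*pi/3))] = 0/6 = 0
  <chi_1*chi_4, chi_5> = (1/6)[1*(1)*conj(1) + 1*(exp(-I*pi/3))*conj(exp(-I*pi/3)) + 1*(exp(-2*I*pi/3))*conj(exp(-2*I*pi/3)) + 1*(-1)*conj(-1) + 1*(exp(2*I*pi/3))*conj(exp(2*I*pi/3)) + 1*(exp(I*pi/3))*conj(exp(I*pi/3))]
      = (1/6)[(1) + (1) + (1) + (1) + (1) + (1)] = 6/6 = 1
(Exp terms are combined using exp(i*s)*conj(exp(i*t)) = exp(i*(s-t)), and sums of them are collapsed using the identity that for every m > 1 the m distinct m-th roots of unity sum to 0, e.g. 1 + exp(2*I*pi/3) + exp(-2*I*pi/3) = 0.)
Hence the multiplicities are chi_5: 1. Dimension check: dim(chi_1)*dim(chi_4) = 1*1 = 1 and sum (mult * dim) = 1*1 = 1.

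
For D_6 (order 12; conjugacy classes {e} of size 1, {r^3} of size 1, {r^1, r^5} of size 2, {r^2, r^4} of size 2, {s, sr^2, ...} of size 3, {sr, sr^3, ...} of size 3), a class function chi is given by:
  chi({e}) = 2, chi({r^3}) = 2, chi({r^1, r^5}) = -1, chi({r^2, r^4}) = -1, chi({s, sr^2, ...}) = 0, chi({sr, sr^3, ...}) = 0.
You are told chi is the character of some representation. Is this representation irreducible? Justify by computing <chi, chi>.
Irreducible: <chi, chi> = 1.

Argument: <chi, chi> = (1/|G|) sum_C |C| * |chi(C)|^2 = (1/12)[1*|2|^2 + 1*|2|^2 + 2*|-1|^2 + 2*|-1|^2 + 3*|0|^2 + 3*|0|^2]
  = (1/12)[(4) + (4) + (2) + (2) + (0) + (0)] = 12/12 = 1.
A character is irreducible iff <chi, chi> = 1, so this representation is irreducible.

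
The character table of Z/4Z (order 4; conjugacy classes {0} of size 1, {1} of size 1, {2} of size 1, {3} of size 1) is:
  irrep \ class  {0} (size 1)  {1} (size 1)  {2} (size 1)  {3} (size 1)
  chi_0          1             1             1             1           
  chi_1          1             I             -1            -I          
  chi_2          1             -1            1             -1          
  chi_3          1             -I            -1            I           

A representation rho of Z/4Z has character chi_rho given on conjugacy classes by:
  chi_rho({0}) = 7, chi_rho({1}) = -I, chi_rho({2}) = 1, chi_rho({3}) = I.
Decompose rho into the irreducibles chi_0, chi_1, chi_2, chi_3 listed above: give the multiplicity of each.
Multiplicities: chi_0: 2, chi_1: 1, chi_2: 2, chi_3: 2.

Reasoning: Use <chi_rho, chi> = (1/|G|) sum_C |C| * chi_rho(C) * conj(chi(C)) with |G| = 4 for each irreducible chi in the table:
  <chi_rho, chi_0> = (1/4)[1*(7)*conj(1) + 1*(-I)*conj(1) + 1*(1)*conj(1) + 1*(I)*conj(1)]
      = (1/4)[(7) + (-I) + (1) + (I)] = 8/4 = 2
  <chi_rho, chi_1> = (1/4)[1*(7)*conj(1) + 1*(-I)*conj(I) + 1*(1)*conj(-1) + 1*(I)*conj(-I)]
      = (1/4)[(7) + (-1) + (-1) + (-1)] = 4/4 = 1
  <chi_rho, chi_2> = (1/4)[1*(7)*conj(1) + 1*(-I)*conj(-1) + 1*(1)*conj(1) + 1*(I)*conj(-1)]
      = (1/4)[(7) + (I) + (1) + (-I)] = 8/4 = 2
  <chi_rho, chi_3> = (1/4)[1*(7)*conj(1) + 1*(-I)*conj(-I) + 1*(1)*conj(-1) + 1*(I)*conj(I)]
      = (1/4)[(7) + (1) + (-1) + (1)] = 8/4 = 2
(Exp terms are combined using exp(i*s)*conj(exp(i*t)) = exp(i*(s-t)), and sums of them are collapsed using the identity that for every m > 1 the m distinct m-th roots of unity sum to 0, e.g. 1 + exp(2*I*pi/3) + exp(-2*I*pi/3) = 0.)
Dimension check: dim(rho) = sum (mult * dim) = 2*1 + 1*1 + 2*1 + 2*1 = 7 = chi_rho(e) = 7.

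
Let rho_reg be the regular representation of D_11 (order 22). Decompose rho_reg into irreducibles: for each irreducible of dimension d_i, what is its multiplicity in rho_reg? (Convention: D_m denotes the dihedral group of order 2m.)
Each irreducible V_i of dimension d_i appears with multiplicity d_i, i.e. rho_reg = (direct sum over all irreducibles V_i) d_i V_i. The irreducible dimensions for D_11 are 1, 1, 2, 2, 2, 2, 2: 2 irreducibles of dimension 1, each with multiplicity 1; 5 irreducibles of dimension 2, each with multiplicity 2. Total dimension 2*1*1 + 5*2*2 = 22 = |G|.

Details: General theorem: in the regular representation of a finite group G, each irreducible appears with multiplicity equal to its dimension. Check: dim(rho_reg) = sum d_i^2 = 1 + 1 + 4 + 4 + 4 + 4 + 4 = 22 = |G|.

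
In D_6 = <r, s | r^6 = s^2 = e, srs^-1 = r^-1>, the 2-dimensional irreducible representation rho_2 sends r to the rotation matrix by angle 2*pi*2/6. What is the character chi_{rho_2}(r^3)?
chi_{rho_2}(r^3) = 2*cos(2*pi*2*3/6) = 2

Derivation: rho_2(r^3) is rotation by angle 2*pi*2*3/6, whose trace is 2*cos(2*pi*2*3/6) = 2.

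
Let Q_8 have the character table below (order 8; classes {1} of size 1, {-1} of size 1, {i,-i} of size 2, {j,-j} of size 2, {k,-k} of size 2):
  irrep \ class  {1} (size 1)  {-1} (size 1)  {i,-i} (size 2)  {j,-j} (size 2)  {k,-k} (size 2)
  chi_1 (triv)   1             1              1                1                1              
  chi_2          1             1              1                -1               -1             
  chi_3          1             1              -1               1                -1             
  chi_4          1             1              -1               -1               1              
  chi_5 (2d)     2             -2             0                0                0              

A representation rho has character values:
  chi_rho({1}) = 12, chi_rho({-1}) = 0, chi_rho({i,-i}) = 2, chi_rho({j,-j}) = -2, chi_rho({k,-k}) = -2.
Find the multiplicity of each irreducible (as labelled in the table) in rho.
Multiplicities: chi_1: 1, chi_2: 3, chi_3: 1, chi_4: 1, chi_5: 3.

Reasoning: Use <chi_rho, chi> = (1/|G|) sum_C |C| * chi_rho(C) * conj(chi(C)) with |G| = 8 for each irreducible chi in the table:
  <chi_rho, chi_1> = (1/8)[1*(12)*conj(1) + 1*(0)*conj(1) + 2*(2)*conj(1) + 2*(-2)*conj(1) + 2*(-2)*conj(1)]
      = (1/8)[(12) + (0) + (4) + (-4) + (-4)] = 8/8 = 1
  <chi_rho, chi_2> = (1/8)[1*(12)*conj(1) + 1*(0)*conj(1) + 2*(2)*conj(1) + 2*(-2)*conj(-1) + 2*(-2)*conj(-1)]
      = (1/8)[(12) + (0) + (4) + (4) + (4)] = 24/8 = 3
  <chi_rho, chi_3> = (1/8)[1*(12)*conj(1) + 1*(0)*conj(1) + 2*(2)*conj(-1) + 2*(-2)*conj(1) + 2*(-2)*conj(-1)]
      = (1/8)[(12) + (0) + (-4) + (-4) + (4)] = 8/8 = 1
  <chi_rho, chi_4> = (1/8)[1*(12)*conj(1) + 1*(0)*conj(1) + 2*(2)*conj(-1) + 2*(-2)*conj(-1) + 2*(-2)*conj(1)]
      = (1/8)[(12) + (0) + (-4) + (4) + (-4)] = 8/8 = 1
  <chi_rho, chi_5> = (1/8)[1*(12)*conj(2) + 1*(0)*conj(-2) + 2*(2)*conj(0) + 2*(-2)*conj(0) + 2*(-2)*conj(0)]
      = (1/8)[(24) + (0) + (0) + (0) + (0)] = 24/8 = 3
Dimension check: dim(rho) = sum (mult * dim) = 1*1 + 3*1 + 1*1 + 1*1 + 3*2 = 12 = chi_rho(e) = 12.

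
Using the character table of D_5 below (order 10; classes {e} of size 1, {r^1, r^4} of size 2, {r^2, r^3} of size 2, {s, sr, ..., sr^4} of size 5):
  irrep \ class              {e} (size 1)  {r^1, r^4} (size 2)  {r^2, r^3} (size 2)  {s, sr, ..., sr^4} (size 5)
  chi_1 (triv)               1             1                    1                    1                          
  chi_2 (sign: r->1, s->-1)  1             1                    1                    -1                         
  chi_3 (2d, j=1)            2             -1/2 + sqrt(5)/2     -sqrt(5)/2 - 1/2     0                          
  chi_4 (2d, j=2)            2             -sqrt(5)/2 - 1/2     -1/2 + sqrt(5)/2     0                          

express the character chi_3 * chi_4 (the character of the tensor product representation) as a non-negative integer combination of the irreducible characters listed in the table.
chi_3 tensor chi_4 = chi_3 + chi_4 (all other irreducibles have multiplicity 0).

The character of a tensor product is the pointwise product (chi_3 * chi_4)(C) = chi_3(C) * chi_4(C):
  {e}: (2)*(2), {r^1, r^4}: (-1/2 + sqrt(5)/2)*(-sqrt(5)/2 - 1/2), {r^2, r^3}: (-sqrt(5)/2 - 1/2)*(-1/2 + sqrt(5)/2), {s, sr, ..., sr^4}: (0)*(0)
so (chi_3 * chi_4) takes values
  {e} -> 4, {r^1, r^4} -> -1, {r^2, r^3} -> -1, {s, sr, ..., sr^4} -> 0.
Now take the inner product of this character with each irreducible chi from the table, <chi_3*chi_4, chi> = (1/10) sum_C |C| (chi_3*chi_4)(C) conj(chi(C)):
  <chi_3*chi_4, chi_1> = (1/10)[1*(4)*conj(1) + 2*(-1)*conj(1) + 2*(-1)*conj(1) + 5*(0)*conj(1)]
      = (1/10)[(4) + (-2) + (-2) + (0)] = 0/10 = 0
  <chi_3*chi_4, chi_2> = (1/10)[1*(4)*conj(1) + 2*(-1)*conj(1) + 2*(-1)*conj(1) + 5*(0)*conj(-1)]
      = (1/10)[(4) + (-2) + (-2) + (0)] = 0/10 = 0
  <chi_3*chi_4, chi_3> = (1/10)[1*(4)*conj(2) + 2*(-1)*conj(-1/2 + sqrt(5)/2) + 2*(-1)*conj(-sqrt(5)/2 - 1/2) + 5*(0)*conj(0)]
      = (1/10)[(8) + (1 - sqrt(5)) + (1 + sqrt(5)) + (0)] = 10/10 = 1
  <chi_3*chi_4, chi_4> = (1/10)[1*(4)*conj(2) + 2*(-1)*conj(-sqrt(5)/2 - 1/2) + 2*(-1)*conj(-1/2 + sqrt(5)/2) + 5*(0)*conj(0)]
      = (1/10)[(8) + (1 + sqrt(5)) + (1 - sqrt(5)) + (0)] = 10/10 = 1
Hence the multiplicities are chi_3: 1, chi_4: 1. Dimension check: dim(chi_3)*dim(chi_4) = 2*2 = 4 and sum (mult * dim) = 1*2 + 1*2 = 4.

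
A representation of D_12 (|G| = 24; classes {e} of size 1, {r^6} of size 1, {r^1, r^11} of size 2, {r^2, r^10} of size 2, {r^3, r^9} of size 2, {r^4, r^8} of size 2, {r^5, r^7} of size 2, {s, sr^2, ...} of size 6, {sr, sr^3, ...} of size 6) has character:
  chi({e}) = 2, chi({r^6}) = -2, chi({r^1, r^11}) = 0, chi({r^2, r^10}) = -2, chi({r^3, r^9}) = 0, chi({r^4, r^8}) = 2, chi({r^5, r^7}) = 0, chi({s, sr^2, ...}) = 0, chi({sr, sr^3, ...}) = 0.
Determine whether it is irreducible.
Irreducible: <chi, chi> = 1.

Justification: <chi, chi> = (1/|G|) sum_C |C| * |chi(C)|^2 = (1/24)[1*|2|^2 + 1*|-2|^2 + 2*|0|^2 + 2*|-2|^2 + 2*|0|^2 + 2*|2|^2 + 2*|0|^2 + 6*|0|^2 + 6*|0|^2]
  = (1/24)[(4) + (4) + (0) + (8) + (0) + (8) + (0) + (0) + (0)] = 24/24 = 1.
A character is irreducible iff <chi, chi> = 1, so this representation is irreducible.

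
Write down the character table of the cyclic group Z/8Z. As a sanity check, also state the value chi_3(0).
Character table of Z/8Z (irreps indexed chi_0,...,chi_7 with chi_k(m) = zeta_8^(k*m), zeta_8 = exp(2*pi*i/8)):
  irrep \ class  {0} (size 1)  {1} (size 1)    {2} (size 1)  {3} (size 1)    {4} (size 1)  {5} (size 1)    {6} (size 1)  {7} (size 1)  
  chi_0          1             1               1             1               1             1               1             1             
  chi_1          1             exp(I*pi/4)     I             exp(3*I*pi/4)   -1            exp(-3*I*pi/4)  -I            exp(-I*pi/4)  
  chi_2          1             I               -1            -I              1             I               -1            -I            
  chi_3          1             exp(3*I*pi/4)   -I            exp(I*pi/4)     -1            exp(-I*pi/4)    I             exp(-3*I*pi/4)
  chi_4          1             -1              1             -1              1             -1              1             -1            
  chi_5          1             exp(-3*I*pi/4)  I             exp(-I*pi/4)    -1            exp(I*pi/4)     -I            exp(3*I*pi/4) 
  chi_6          1             -I              -1            I               1             -I              -1            I             
  chi_7          1             exp(-I*pi/4)    -I            exp(-3*I*pi/4)  -1            exp(3*I*pi/4)   I             exp(I*pi/4)   

Spot check: chi_3(0) = zeta_8^(3*0) = zeta_8^0 = 1.

Explanation: Z/8Z is abelian, so all 8 irreducible complex representations are 1-dimensional. They are given by chi_k(m) = zeta_8^(k*m) for k = 0,...,7. Row orthogonality: sum_m chi_k(m) conj(chi_l(m)) = 8 * [k = l].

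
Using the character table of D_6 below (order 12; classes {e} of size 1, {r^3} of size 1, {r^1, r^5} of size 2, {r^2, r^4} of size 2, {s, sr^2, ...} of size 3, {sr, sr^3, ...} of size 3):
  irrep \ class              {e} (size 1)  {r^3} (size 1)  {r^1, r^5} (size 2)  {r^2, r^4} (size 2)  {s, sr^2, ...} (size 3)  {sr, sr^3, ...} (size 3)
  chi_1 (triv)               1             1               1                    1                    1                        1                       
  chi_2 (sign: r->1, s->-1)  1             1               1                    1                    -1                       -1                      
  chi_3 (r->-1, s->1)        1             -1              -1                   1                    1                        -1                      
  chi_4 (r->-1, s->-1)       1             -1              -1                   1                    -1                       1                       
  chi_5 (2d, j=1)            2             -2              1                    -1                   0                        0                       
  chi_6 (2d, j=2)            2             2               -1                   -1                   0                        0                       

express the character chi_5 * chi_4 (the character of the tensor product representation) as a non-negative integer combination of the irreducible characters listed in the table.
chi_5 tensor chi_4 = chi_6 (all other irreducibles have multiplicity 0).

Solution. The character of a tensor product is the pointwise product (chi_5 * chi_4)(C) = chi_5(C) * chi_4(C):
  {e}: (2)*(1), {r^3}: (-2)*(-1), {r^1, r^5}: (1)*(-1), {r^2, r^4}: (-1)*(1), {s, sr^2, ...}: (0)*(-1), {sr, sr^3, ...}: (0)*(1)
so (chi_5 * chi_4) takes values
  {e} -> 2, {r^3} -> 2, {r^1, r^5} -> -1, {r^2, r^4} -> -1, {s, sr^2, ...} -> 0, {sr, sr^3, ...} -> 0.
Now take the inner product of this character with each irreducible chi from the table, <chi_5*chi_4, chi> = (1/12) sum_C |C| (chi_5*chi_4)(C) conj(chi(C)):
  <chi_5*chi_4, chi_1> = (1/12)[1*(2)*conj(1) + 1*(2)*conj(1) + 2*(-1)*conj(1) + 2*(-1)*conj(1) + 3*(0)*conj(1) + 3*(0)*conj(1)]
      = (1/12)[(2) + (2) + (-2) + (-2) + (0) + (0)] = 0/12 = 0
  <chi_5*chi_4, chi_2> = (1/12)[1*(2)*conj(1) + 1*(2)*conj(1) + 2*(-1)*conj(1) + 2*(-1)*conj(1) + 3*(0)*conj(-1) + 3*(0)*conj(-1)]
      = (1/12)[(2) + (2) + (-2) + (-2) + (0) + (0)] = 0/12 = 0
  <chi_5*chi_4, chi_3> = (1/12)[1*(2)*conj(1) + 1*(2)*conj(-1) + 2*(-1)*conj(-1) + 2*(-1)*conj(1) + 3*(0)*conj(1) + 3*(0)*conj(-1)]
      = (1/12)[(2) + (-2) + (2) + (-2) + (0) + (0)] = 0/12 = 0
  <chi_5*chi_4, chi_4> = (1/12)[1*(2)*conj(1) + 1*(2)*conj(-1) + 2*(-1)*conj(-1) + 2*(-1)*conj(1) + 3*(0)*conj(-1) + 3*(0)*conj(1)]
      = (1/12)[(2) + (-2) + (2) + (-2) + (0) + (0)] = 0/12 = 0
  <chi_5*chi_4, chi_5> = (1/12)[1*(2)*conj(2) + 1*(2)*conj(-2) + 2*(-1)*conj(1) + 2*(-1)*conj(-1) + 3*(0)*conj(0) + 3*(0)*conj(0)]
      = (1/12)[(4) + (-4) + (-2) + (2) + (0) + (0)] = 0/12 = 0
  <chi_5*chi_4, chi_6> = (1/12)[1*(2)*conj(2) + 1*(2)*conj(2) + 2*(-1)*conj(-1) + 2*(-1)*conj(-1) + 3*(0)*conj(0) + 3*(0)*conj(0)]
      = (1/12)[(4) + (4) + (2) + (2) + (0) + (0)] = 12/12 = 1
Hence the multiplicities are chi_6: 1. Dimension check: dim(chi_5)*dim(chi_4) = 2*1 = 2 and sum (mult * dim) = 1*2 = 2.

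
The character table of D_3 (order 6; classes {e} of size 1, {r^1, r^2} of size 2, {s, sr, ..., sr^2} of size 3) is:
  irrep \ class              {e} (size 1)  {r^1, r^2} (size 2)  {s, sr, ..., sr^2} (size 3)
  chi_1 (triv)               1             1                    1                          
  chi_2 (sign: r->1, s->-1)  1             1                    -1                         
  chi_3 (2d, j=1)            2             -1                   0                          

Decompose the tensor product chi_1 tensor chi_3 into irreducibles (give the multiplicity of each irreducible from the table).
chi_1 tensor chi_3 = chi_3 (all other irreducibles have multiplicity 0).

Explanation: The character of a tensor product is the pointwise product (chi_1 * chi_3)(C) = chi_1(C) * chi_3(C):
  {e}: (1)*(2), {r^1, r^2}: (1)*(-1), {s, sr, ..., sr^2}: (1)*(0)
so (chi_1 * chi_3) takes values
  {e} -> 2, {r^1, r^2} -> -1, {s, sr, ..., sr^2} -> 0.
Now take the inner product of this character with each irreducible chi from the table, <chi_1*chi_3, chi> = (1/6) sum_C |C| (chi_1*chi_3)(C) conj(chi(C)):
  <chi_1*chi_3, chi_1> = (1/6)[1*(2)*conj(1) + 2*(-1)*conj(1) + 3*(0)*conj(1)]
      = (1/6)[(2) + (-2) + (0)] = 0/6 = 0
  <chi_1*chi_3, chi_2> = (1/6)[1*(2)*conj(1) + 2*(-1)*conj(1) + 3*(0)*conj(-1)]
      = (1/6)[(2) + (-2) + (0)] = 0/6 = 0
  <chi_1*chi_3, chi_3> = (1/6)[1*(2)*conj(2) + 2*(-1)*conj(-1) + 3*(0)*conj(0)]
      = (1/6)[(4) + (2) + (0)] = 6/6 = 1
Hence the multiplicities are chi_3: 1. Dimension check: dim(chi_1)*dim(chi_3) = 1*2 = 2 and sum (mult * dim) = 1*2 = 2.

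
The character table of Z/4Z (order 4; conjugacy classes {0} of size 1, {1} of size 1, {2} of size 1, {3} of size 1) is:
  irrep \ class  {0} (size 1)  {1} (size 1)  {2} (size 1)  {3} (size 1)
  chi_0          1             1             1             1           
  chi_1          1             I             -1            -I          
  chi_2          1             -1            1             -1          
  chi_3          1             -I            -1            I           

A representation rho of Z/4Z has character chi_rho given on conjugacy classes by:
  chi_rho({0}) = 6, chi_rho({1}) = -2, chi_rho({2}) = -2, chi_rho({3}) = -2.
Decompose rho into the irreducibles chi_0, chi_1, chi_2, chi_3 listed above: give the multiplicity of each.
Multiplicities: chi_0: 0, chi_1: 2, chi_2: 2, chi_3: 2.

Solution. Use <chi_rho, chi> = (1/|G|) sum_C |C| * chi_rho(C) * conj(chi(C)) with |G| = 4 for each irreducible chi in the table:
  <chi_rho, chi_0> = (1/4)[1*(6)*conj(1) + 1*(-2)*conj(1) + 1*(-2)*conj(1) + 1*(-2)*conj(1)]
      = (1/4)[(6) + (-2) + (-2) + (-2)] = 0/4 = 0
  <chi_rho, chi_1> = (1/4)[1*(6)*conj(1) + 1*(-2)*conj(I) + 1*(-2)*conj(-1) + 1*(-2)*conj(-I)]
      = (1/4)[(6) + (2*I) + (2) + (-2*I)] = 8/4 = 2
  <chi_rho, chi_2> = (1/4)[1*(6)*conj(1) + 1*(-2)*conj(-1) + 1*(-2)*conj(1) + 1*(-2)*conj(-1)]
      = (1/4)[(6) + (2) + (-2) + (2)] = 8/4 = 2
  <chi_rho, chi_3> = (1/4)[1*(6)*conj(1) + 1*(-2)*conj(-I) + 1*(-2)*conj(-1) + 1*(-2)*conj(I)]
      = (1/4)[(6) + (-2*I) + (2) + (2*I)] = 8/4 = 2
(Exp terms are combined using exp(i*s)*conj(exp(i*t)) = exp(i*(s-t)), and sums of them are collapsed using the identity that for every m > 1 the m distinct m-th roots of unity sum to 0, e.g. 1 + exp(2*I*pi/3) + exp(-2*I*pi/3) = 0.)
Dimension check: dim(rho) = sum (mult * dim) = 0*1 + 2*1 + 2*1 + 2*1 = 6 = chi_rho(e) = 6.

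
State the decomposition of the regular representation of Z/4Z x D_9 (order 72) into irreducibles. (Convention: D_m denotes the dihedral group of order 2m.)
Each irreducible V_i of dimension d_i appears with multiplicity d_i, i.e. rho_reg = (direct sum over all irreducibles V_i) d_i V_i. The irreducible dimensions for Z/4Z x D_9 are 1, 1, 1, 1, 1, 1, 1, 1, 2, 2, 2, 2, 2, 2, 2, 2, 2, 2, 2, 2, 2, 2, 2, 2: 8 irreducibles of dimension 1, each with multiplicity 1; 16 irreducibles of dimension 2, each with multiplicity 2. Total dimension 8*1*1 + 16*2*2 = 72 = |G|.

Derivation: General theorem: in the regular representation of a finite group G, each irreducible appears with multiplicity equal to its dimension. Check: dim(rho_reg) = sum d_i^2 = 1 + 1 + 1 + 1 + 1 + 1 + 1 + 1 + 4 + 4 + 4 + 4 + 4 + 4 + 4 + 4 + 4 + 4 + 4 + 4 + 4 + 4 + 4 + 4 = 72 = |G|.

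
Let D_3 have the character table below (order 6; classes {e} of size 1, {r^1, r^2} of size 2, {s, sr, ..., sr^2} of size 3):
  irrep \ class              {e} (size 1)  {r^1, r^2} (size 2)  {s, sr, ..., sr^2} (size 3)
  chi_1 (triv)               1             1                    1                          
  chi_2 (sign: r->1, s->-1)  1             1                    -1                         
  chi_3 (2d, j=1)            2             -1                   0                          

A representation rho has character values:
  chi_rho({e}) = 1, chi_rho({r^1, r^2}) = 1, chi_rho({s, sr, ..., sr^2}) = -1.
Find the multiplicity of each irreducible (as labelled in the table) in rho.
Multiplicities: chi_1: 0, chi_2: 1, chi_3: 0.

Details: Use <chi_rho, chi> = (1/|G|) sum_C |C| * chi_rho(C) * conj(chi(C)) with |G| = 6 for each irreducible chi in the table:
  <chi_rho, chi_1> = (1/6)[1*(1)*conj(1) + 2*(1)*conj(1) + 3*(-1)*conj(1)]
      = (1/6)[(1) + (2) + (-3)] = 0/6 = 0
  <chi_rho, chi_2> = (1/6)[1*(1)*conj(1) + 2*(1)*conj(1) + 3*(-1)*conj(-1)]
      = (1/6)[(1) + (2) + (3)] = 6/6 = 1
  <chi_rho, chi_3> = (1/6)[1*(1)*conj(2) + 2*(1)*conj(-1) + 3*(-1)*conj(0)]
      = (1/6)[(2) + (-2) + (0)] = 0/6 = 0
Dimension check: dim(rho) = sum (mult * dim) = 0*1 + 1*1 + 0*2 = 1 = chi_rho(e) = 1.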